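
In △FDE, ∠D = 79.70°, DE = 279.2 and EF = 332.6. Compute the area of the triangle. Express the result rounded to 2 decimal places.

Law of sines: sin F = DE·sin D/EF ≈ 0.82592.
Since EF ≥ DE, only the acute value applies: ∠F ≈ 55.68°.
Then ∠E = 180° − ∠D − ∠F ≈ 44.62°.
Law of sines gives FD = EF·sin E/sin D ≈ 237.44.
Area = ½·EF·DE·sin E ≈ 32612.

area ≈ 32612.15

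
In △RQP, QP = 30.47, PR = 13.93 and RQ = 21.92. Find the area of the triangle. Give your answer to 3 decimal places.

area ≈ 138.853

Semiperimeter s = (30.47 + 13.93 + 21.92)/2 = 33.16.
Heron's formula: area = √(33.16·2.69·19.23·11.24) ≈ 138.85.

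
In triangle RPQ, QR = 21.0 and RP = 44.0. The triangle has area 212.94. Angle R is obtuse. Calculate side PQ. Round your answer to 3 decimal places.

From area = ½·QR·RP·sin R, we get sin R = 2·area/(QR·RP) ≈ 0.46091.
Taking the obtuse solution, ∠R ≈ 2.663 rad.
Law of cosines then gives PQ ≈ 63.38.

63.380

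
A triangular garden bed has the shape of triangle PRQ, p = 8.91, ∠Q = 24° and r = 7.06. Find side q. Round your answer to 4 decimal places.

3.7814

By the law of cosines, q² = p² + r² − 2·p·r·cos Q = 14.299, so q ≈ 3.7814.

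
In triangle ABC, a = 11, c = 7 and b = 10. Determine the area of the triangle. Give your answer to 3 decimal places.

area ≈ 34.293

Semiperimeter s = (11 + 10 + 7)/2 = 14.
Heron's formula: area = √(14·3·4·7) ≈ 34.293.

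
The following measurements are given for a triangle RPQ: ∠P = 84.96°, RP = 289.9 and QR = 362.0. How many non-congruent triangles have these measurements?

1

RP·sin P = 289.9·sin(84.96°) ≈ 288.8.
Since QR ≥ RP, exactly one triangle exists.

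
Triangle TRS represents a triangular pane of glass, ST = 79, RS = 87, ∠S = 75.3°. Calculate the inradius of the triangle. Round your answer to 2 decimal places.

By the law of cosines, TR² = RS² + ST² − 2·RS·ST·cos S = 10322, so TR ≈ 101.6.
Area = ½·RS·ST·sin S ≈ 3324.
Semiperimeter s = (87+79+101.6)/2 = 133.8.
Inradius = area/s = 3324/133.8 ≈ 24.843.

24.84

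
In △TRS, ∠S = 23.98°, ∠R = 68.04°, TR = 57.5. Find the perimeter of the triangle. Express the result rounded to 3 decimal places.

330.107

The third angle is ∠T = 180° − ∠R − ∠S = 87.98°.
Law of sines: RS = TR·sin T/sin S ≈ 141.39.
Law of sines: ST = TR·sin R/sin S ≈ 131.21.
Semiperimeter s = (141.39+131.21+57.5)/2 = 165.05.
Perimeter = 141.39 + 131.21 + 57.5 = 330.11.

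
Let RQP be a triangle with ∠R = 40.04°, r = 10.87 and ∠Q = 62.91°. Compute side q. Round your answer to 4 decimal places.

The third angle is ∠P = 180° − ∠R − ∠Q = 77.05°.
Law of sines: q = r·sin Q/sin R ≈ 15.043.

15.0430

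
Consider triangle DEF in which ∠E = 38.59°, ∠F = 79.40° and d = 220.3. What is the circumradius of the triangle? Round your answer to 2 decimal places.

The third angle is ∠D = 180° − ∠E − ∠F = 62.01°.
Law of sines: e = d·sin E/sin D ≈ 155.61.
Law of sines: f = d·sin F/sin D ≈ 245.22.
Circumradius = d/(2 sin D) ≈ 124.74.

124.74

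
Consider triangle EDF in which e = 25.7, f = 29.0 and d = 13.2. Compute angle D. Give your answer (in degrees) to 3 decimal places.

27.075

By the law of cosines, cos D = (f² + e² − d²) / (2·f·e) ≈ 0.89041, so ∠D ≈ 27.07°.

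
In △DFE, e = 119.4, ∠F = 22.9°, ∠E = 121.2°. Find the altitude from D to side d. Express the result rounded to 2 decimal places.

h_D ≈ 46.46

The third angle is ∠D = 180° − ∠F − ∠E = 35.90°.
Law of sines: d = e·sin D/sin E ≈ 81.852.
Law of sines: f = e·sin F/sin E ≈ 54.318.
Area = ½·e·d·sin F ≈ 1901.5.
The altitude from D has length 2·area/d ≈ 46.461.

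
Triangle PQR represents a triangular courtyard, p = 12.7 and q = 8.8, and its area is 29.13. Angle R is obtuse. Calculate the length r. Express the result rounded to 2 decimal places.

From area = ½·p·q·sin R, we get sin R = 2·area/(p·q) ≈ 0.52130.
Taking the obtuse solution, ∠R ≈ 148.58°.
Law of cosines then gives r ≈ 20.724.

20.72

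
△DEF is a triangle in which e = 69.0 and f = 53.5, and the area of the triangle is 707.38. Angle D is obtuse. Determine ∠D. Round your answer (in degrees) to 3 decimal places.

From area = ½·e·f·sin D, we get sin D = 2·area/(e·f) ≈ 0.38325.
Taking the obtuse solution, ∠D ≈ 157.46°.

157.465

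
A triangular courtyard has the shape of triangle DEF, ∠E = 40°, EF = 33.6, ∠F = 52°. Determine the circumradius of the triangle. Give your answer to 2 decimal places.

R ≈ 16.81

The third angle is ∠D = 180° − ∠E − ∠F = 88.00°.
Law of sines: FD = EF·sin E/sin D ≈ 21.611.
Law of sines: DE = EF·sin F/sin D ≈ 26.493.
Circumradius = EF/(2 sin D) ≈ 16.81.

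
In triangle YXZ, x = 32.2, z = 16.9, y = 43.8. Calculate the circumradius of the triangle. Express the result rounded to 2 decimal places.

26.17

By the law of cosines, cos Y = (x² + z² − y²) / (2·x·z) ≈ -0.54760, so ∠Y ≈ 2.150 rad.
Circumradius = y/(2 sin Y) ≈ 26.173.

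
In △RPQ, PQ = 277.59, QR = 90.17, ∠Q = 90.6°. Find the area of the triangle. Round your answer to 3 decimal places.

Area = ½·PQ·QR·sin Q ≈ 12514.

12514.459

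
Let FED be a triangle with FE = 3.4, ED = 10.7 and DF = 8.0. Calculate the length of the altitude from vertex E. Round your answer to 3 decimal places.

Semiperimeter s = (10.7 + 8 + 3.4)/2 = 11.05.
Heron's formula: area = √(11.05·0.35·3.05·7.65) ≈ 9.4994.
The altitude from E has length 2·area/DF ≈ 2.3748.

2.375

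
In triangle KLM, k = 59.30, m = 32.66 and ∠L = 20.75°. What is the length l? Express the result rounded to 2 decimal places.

By the law of cosines, l² = m² + k² − 2·m·k·cos L = 960.94, so l ≈ 30.999.

31.00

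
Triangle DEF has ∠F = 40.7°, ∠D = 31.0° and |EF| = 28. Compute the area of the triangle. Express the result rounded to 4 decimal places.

The third angle is ∠E = 180° − ∠F − ∠D = 108.30°.
Law of sines: |FD| = |EF|·sin E/sin D ≈ 51.615.
Law of sines: |DE| = |EF|·sin F/sin D ≈ 35.451.
Area = ½·|EF|·|FD|·sin F ≈ 471.22.

471.2168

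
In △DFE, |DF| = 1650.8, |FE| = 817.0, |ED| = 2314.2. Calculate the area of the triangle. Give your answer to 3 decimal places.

area ≈ 462537.877

Semiperimeter s = (817 + 2314.2 + 1650.8)/2 = 2391.
Heron's formula: area = √(2391·1574·76.8·740.2) ≈ 4.6254e+05.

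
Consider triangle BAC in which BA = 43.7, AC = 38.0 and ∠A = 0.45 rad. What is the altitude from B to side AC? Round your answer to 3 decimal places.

19.008

By the law of cosines, CB² = BA² + AC² − 2·BA·AC·cos A = 363.13, so CB ≈ 19.056.
Area = ½·BA·AC·sin A ≈ 361.15.
The altitude from B has length 2·area/AC ≈ 19.008.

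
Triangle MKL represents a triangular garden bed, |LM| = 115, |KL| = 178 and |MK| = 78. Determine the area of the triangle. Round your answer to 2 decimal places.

Semiperimeter s = (178 + 115 + 78)/2 = 185.5.
Heron's formula: area = √(185.5·7.5·70.5·107.5) ≈ 3247.1.

area ≈ 3247.14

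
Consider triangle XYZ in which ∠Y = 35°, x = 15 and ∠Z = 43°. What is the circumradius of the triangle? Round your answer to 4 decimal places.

The third angle is ∠X = 180° − ∠Y − ∠Z = 102.00°.
Law of sines: y = x·sin Y/sin X ≈ 8.7959.
Law of sines: z = x·sin Z/sin X ≈ 10.459.
Circumradius = x/(2 sin X) ≈ 7.6676.

R ≈ 7.6676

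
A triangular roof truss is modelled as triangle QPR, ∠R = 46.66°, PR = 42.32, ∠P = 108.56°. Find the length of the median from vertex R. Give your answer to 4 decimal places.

m_R ≈ 64.2521

The third angle is ∠Q = 180° − ∠P − ∠R = 24.78°.
Law of sines: RQ = PR·sin P/sin Q ≈ 95.718.
Law of sines: QP = PR·sin R/sin Q ≈ 73.435.
Median from R: ½√(2·PR² + 2·RQ² − QP²) ≈ 64.252.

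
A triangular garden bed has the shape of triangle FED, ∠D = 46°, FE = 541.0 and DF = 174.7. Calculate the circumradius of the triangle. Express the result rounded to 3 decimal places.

Law of sines: sin E = DF·sin D/FE ≈ 0.23229.
Since FE ≥ DF, only the acute value applies: ∠E ≈ 13.43°.
Then ∠F = 180° − ∠D − ∠E ≈ 120.57°.
Law of sines gives ED = FE·sin F/sin D ≈ 647.56.
Circumradius = FE/(2 sin D) ≈ 376.04.

R ≈ 376.039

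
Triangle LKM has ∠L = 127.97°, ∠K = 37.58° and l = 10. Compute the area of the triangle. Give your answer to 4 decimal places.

9.6522

The third angle is ∠M = 180° − ∠L − ∠K = 14.45°.
Law of sines: k = l·sin K/sin L ≈ 7.7362.
Law of sines: m = l·sin M/sin L ≈ 3.1654.
Area = ½·l·k·sin M ≈ 9.6522.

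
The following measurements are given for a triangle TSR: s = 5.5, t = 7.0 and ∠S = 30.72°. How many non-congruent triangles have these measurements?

t·sin S = 7.0·sin(30.72°) ≈ 3.576.
Since t sin S < s < t (3.576 < 5.5 < 7.0), two triangles exist.

2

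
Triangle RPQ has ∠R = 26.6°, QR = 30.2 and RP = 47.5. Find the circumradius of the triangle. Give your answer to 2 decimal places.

By the law of cosines, PQ² = QR² + RP² − 2·QR·RP·cos R = 602.96, so PQ ≈ 24.555.
Area = ½·QR·RP·sin R ≈ 321.16.
Circumradius = PQ/(2 sin R) ≈ 27.42.

27.42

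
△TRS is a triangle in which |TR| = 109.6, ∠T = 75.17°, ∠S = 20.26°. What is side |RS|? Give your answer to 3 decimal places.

305.963

The third angle is ∠R = 180° − ∠S − ∠T = 84.57°.
Law of sines: |RS| = |TR|·sin T/sin S ≈ 305.96.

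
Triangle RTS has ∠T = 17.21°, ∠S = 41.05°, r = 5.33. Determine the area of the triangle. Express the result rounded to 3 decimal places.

The third angle is ∠R = 180° − ∠T − ∠S = 121.74°.
Law of sines: t = r·sin T/sin R ≈ 1.8543.
Law of sines: s = r·sin S/sin R ≈ 4.1159.
Area = ½·r·t·sin S ≈ 3.2454.

3.245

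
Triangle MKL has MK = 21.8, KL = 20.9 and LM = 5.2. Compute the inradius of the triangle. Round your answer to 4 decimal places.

Semiperimeter s = (20.9 + 5.2 + 21.8)/2 = 23.95.
Heron's formula: area = √(23.95·3.05·18.75·2.15) ≈ 54.265.
Inradius = area/s = 54.265/23.95 ≈ 2.2658.

2.2658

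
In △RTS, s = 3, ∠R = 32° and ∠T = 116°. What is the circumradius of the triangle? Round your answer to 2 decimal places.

The third angle is ∠S = 180° − ∠R − ∠T = 32.00°.
Law of sines: r = s·sin R/sin S ≈ 3.
Law of sines: t = s·sin T/sin S ≈ 5.0883.
Circumradius = s/(2 sin S) ≈ 2.8306.

2.83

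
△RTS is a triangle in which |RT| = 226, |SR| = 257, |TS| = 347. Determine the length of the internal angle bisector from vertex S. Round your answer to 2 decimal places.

By the law of cosines, cos S = (|TS|² + |SR|² − |RT|²) / (2·|TS|·|SR|) ≈ 0.75905, so ∠S ≈ 40.62°.
The bisector from S has length 2·|TS|·|SR|·cos(∠S/2)/(|TS|+|SR|) ≈ 276.94.

276.94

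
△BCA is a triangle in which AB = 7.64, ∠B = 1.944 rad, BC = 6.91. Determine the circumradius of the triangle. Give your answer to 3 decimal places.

By the law of cosines, CA² = AB² + BC² − 2·AB·BC·cos B = 144.61, so CA ≈ 12.026.
Area = ½·AB·BC·sin B ≈ 24.579.
Circumradius = CA/(2 sin B) ≈ 6.4573.

6.457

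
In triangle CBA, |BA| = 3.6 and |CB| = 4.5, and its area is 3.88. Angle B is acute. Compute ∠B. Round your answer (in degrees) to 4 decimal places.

28.6209

From area = ½·|CB|·|BA|·sin B, we get sin B = 2·area/(|CB|·|BA|) ≈ 0.47901.
Taking the acute solution, ∠B ≈ 28.62°.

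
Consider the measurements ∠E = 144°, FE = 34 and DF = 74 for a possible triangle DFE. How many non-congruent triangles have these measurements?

1

FE·sin E = 34·sin(144°) ≈ 19.98.
Since ∠E is not acute, a triangle exists only if DF > FE; here DF > FE, so there is exactly one triangle.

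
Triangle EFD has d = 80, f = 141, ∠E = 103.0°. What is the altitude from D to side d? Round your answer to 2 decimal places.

h_D ≈ 137.39

By the law of cosines, e² = f² + d² − 2·f·d·cos E = 31356, so e ≈ 177.08.
Area = ½·f·d·sin E ≈ 5495.4.
The altitude from D has length 2·area/d ≈ 137.39.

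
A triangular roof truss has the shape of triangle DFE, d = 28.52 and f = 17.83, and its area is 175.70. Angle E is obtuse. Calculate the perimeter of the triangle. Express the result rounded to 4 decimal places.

From area = ½·d·f·sin E, we get sin E = 2·area/(d·f) ≈ 0.69104.
Taking the obtuse solution, ∠E ≈ 136.29°.
Law of cosines then gives e ≈ 43.202.
Perimeter = 28.52 + 17.83 + 43.202 = 89.552.

89.5521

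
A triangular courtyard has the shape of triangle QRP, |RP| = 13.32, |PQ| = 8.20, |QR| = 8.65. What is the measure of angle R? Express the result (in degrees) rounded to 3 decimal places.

By the law of cosines, cos R = (|QR|² + |RP|² − |PQ|²) / (2·|QR|·|RP|) ≈ 0.80285, so ∠R ≈ 36.60°.

∠R ≈ 36.597°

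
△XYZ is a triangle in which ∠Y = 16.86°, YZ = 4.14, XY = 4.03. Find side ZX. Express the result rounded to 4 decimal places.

By the law of cosines, ZX² = XY² + YZ² − 2·XY·YZ·cos Y = 1.4464, so ZX ≈ 1.2027.

1.2027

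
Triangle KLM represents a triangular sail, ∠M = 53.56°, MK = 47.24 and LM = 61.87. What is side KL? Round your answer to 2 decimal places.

By the law of cosines, KL² = LM² + MK² − 2·LM·MK·cos M = 2587.4, so KL ≈ 50.867.

50.87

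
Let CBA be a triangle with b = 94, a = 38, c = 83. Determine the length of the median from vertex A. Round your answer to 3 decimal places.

Median from A: ½√(2·c² + 2·b² − a²) ≈ 86.611.

m_A ≈ 86.611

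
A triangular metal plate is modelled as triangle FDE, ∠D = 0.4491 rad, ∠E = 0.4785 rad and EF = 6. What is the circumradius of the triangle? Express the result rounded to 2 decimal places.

6.91

The third angle is ∠F = π − ∠D − ∠E = 2.2140 rad.
Law of sines: DE = EF·sin F/sin D ≈ 11.058.
Law of sines: FD = EF·sin E/sin D ≈ 6.3634.
Circumradius = EF/(2 sin D) ≈ 6.91.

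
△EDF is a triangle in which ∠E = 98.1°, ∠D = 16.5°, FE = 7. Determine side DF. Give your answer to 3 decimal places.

24.401

The third angle is ∠F = 180° − ∠E − ∠D = 65.40°.
Law of sines: DF = FE·sin E/sin D ≈ 24.401.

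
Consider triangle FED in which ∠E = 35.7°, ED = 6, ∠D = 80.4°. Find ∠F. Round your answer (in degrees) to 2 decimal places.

The third angle is ∠F = 180° − ∠E − ∠D = 63.90°.

∠F ≈ 63.90°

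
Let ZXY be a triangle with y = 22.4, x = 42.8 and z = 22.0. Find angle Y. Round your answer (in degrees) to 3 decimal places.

By the law of cosines, cos Y = (z² + x² − y²) / (2·z·x) ≈ 0.96330, so ∠Y ≈ 15.57°.

15.571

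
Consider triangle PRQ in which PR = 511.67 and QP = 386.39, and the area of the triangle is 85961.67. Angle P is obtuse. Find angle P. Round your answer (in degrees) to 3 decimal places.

From area = ½·QP·PR·sin P, we get sin P = 2·area/(QP·PR) ≈ 0.86960.
Taking the obtuse solution, ∠P ≈ 119.59°.

119.588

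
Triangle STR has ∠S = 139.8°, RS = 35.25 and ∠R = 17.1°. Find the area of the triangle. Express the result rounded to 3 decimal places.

area ≈ 300.541

The third angle is ∠T = 180° − ∠R − ∠S = 23.10°.
Law of sines: TR = RS·sin S/sin T ≈ 57.992.
Law of sines: ST = RS·sin R/sin T ≈ 26.418.
Area = ½·RS·TR·sin R ≈ 300.54.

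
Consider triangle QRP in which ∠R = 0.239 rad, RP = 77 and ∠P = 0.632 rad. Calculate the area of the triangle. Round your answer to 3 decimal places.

541.965

The third angle is ∠Q = π − ∠R − ∠P = 2.271 rad.
Law of sines: PQ = RP·sin R/sin Q ≈ 23.829.
Law of sines: QR = RP·sin P/sin Q ≈ 59.464.
Area = ½·RP·PQ·sin P ≈ 541.97.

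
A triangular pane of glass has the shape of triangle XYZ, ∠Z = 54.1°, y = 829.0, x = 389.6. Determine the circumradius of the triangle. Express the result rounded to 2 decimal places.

R ≈ 418.76

By the law of cosines, z² = x² + y² − 2·x·y·cos Z = 4.6026e+05, so z ≈ 678.42.
Area = ½·x·y·sin Z ≈ 1.3081e+05.
Circumradius = z/(2 sin Z) ≈ 418.76.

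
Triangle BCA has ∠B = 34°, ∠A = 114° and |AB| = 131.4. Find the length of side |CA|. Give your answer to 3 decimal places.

The third angle is ∠C = 180° − ∠A − ∠B = 32.00°.
Law of sines: |CA| = |AB|·sin B/sin C ≈ 138.66.

138.659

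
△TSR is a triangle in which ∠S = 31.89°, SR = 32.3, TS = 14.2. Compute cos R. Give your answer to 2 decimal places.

By the law of cosines, RT² = TS² + SR² − 2·TS·SR·cos S = 466.07, so RT ≈ 21.589.
Law of cosines again: cos R = (SR² + RT² − TS²)/(2·SR·RT) ≈ 0.93769, so ∠R ≈ 20.33°.

0.94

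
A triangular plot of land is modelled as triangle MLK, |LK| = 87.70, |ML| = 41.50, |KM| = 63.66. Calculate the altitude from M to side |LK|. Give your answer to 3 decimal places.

Semiperimeter s = (87.7 + 63.66 + 41.5)/2 = 96.43.
Heron's formula: area = √(96.43·8.73·32.77·54.93) ≈ 1231.
The altitude from M has length 2·area/|LK| ≈ 28.073.

h_M ≈ 28.073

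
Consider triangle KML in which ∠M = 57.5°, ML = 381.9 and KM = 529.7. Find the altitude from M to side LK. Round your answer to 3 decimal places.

h_M ≈ 373.153

By the law of cosines, LK² = KM² + ML² − 2·KM·ML·cos M = 2.0905e+05, so LK ≈ 457.22.
Area = ½·KM·ML·sin M ≈ 85306.
The altitude from M has length 2·area/LK ≈ 373.15.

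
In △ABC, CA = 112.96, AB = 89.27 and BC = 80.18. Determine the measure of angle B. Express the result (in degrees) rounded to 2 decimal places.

83.43

By the law of cosines, cos B = (AB² + BC² − CA²) / (2·AB·BC) ≈ 0.11442, so ∠B ≈ 83.43°.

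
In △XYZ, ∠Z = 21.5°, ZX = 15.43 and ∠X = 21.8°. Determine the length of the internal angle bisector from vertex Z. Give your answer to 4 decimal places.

The third angle is ∠Y = 180° − ∠Z − ∠X = 136.70°.
Law of sines: YZ = ZX·sin X/sin Y ≈ 8.3553.
Law of sines: XY = ZX·sin Z/sin Y ≈ 8.2458.
The bisector from Z has length 2·YZ·ZX·cos(∠Z/2)/(YZ+ZX) ≈ 10.65.

10.6502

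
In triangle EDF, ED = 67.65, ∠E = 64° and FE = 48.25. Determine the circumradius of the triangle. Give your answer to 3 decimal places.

R ≈ 35.371

By the law of cosines, DF² = FE² + ED² − 2·FE·ED·cos E = 4042.8, so DF ≈ 63.583.
Area = ½·FE·ED·sin E ≈ 1466.9.
Circumradius = DF/(2 sin E) ≈ 35.371.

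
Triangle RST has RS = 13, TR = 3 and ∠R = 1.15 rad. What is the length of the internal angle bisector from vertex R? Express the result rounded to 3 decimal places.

By the law of cosines, ST² = TR² + RS² − 2·TR·RS·cos R = 146.14, so ST ≈ 12.089.
The bisector from R has length 2·TR·RS·cos(∠R/2)/(TR+RS) ≈ 4.0911.

4.091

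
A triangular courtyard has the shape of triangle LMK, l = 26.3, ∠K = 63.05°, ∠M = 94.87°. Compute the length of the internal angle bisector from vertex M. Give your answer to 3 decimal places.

The third angle is ∠L = 180° − ∠M − ∠K = 22.08°.
Law of sines: m = l·sin M/sin L ≈ 69.713.
Law of sines: k = l·sin K/sin L ≈ 62.367.
The bisector from M has length 2·k·l·cos(∠M/2)/(k+l) ≈ 25.026.

25.026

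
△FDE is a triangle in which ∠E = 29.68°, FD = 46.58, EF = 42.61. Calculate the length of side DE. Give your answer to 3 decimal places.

78.547

Law of sines: sin D = EF·sin E/FD ≈ 0.45295.
Since FD ≥ EF, only the acute value applies: ∠D ≈ 26.93°.
Then ∠F = 180° − ∠E − ∠D ≈ 123.39°.
Law of sines gives DE = FD·sin F/sin E ≈ 78.547.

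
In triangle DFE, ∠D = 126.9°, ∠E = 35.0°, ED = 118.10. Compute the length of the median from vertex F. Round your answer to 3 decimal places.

The third angle is ∠F = 180° − ∠E − ∠D = 18.10°.
Law of sines: FE = ED·sin D/sin F ≈ 303.99.
Law of sines: DF = ED·sin E/sin F ≈ 218.04.
Median from F: ½√(2·DF² + 2·FE² − ED²) ≈ 257.85.

257.854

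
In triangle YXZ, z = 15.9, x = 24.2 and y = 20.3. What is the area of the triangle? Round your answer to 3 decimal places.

Semiperimeter s = (20.3 + 24.2 + 15.9)/2 = 30.2.
Heron's formula: area = √(30.2·9.9·6·14.3) ≈ 160.16.

area ≈ 160.164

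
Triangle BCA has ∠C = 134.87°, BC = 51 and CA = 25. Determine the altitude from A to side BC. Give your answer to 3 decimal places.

By the law of cosines, AB² = BC² + CA² − 2·BC·CA·cos C = 5025, so AB ≈ 70.887.
Area = ½·BC·CA·sin C ≈ 451.8.
The altitude from A has length 2·area/BC ≈ 17.718.

h_A ≈ 17.718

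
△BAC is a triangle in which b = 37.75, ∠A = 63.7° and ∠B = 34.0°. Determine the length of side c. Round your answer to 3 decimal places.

66.899

The third angle is ∠C = 180° − ∠B − ∠A = 82.30°.
Law of sines: c = b·sin C/sin B ≈ 66.899.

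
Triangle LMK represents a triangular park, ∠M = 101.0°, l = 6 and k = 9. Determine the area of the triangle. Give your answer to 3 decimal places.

Area = ½·k·l·sin M ≈ 26.504.

area ≈ 26.504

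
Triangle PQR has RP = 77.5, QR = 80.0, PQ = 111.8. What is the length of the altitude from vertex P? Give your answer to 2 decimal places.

h_P ≈ 77.50

Semiperimeter s = (80 + 77.5 + 111.8)/2 = 134.65.
Heron's formula: area = √(134.65·54.65·57.15·22.85) ≈ 3099.9.
The altitude from P has length 2·area/QR ≈ 77.498.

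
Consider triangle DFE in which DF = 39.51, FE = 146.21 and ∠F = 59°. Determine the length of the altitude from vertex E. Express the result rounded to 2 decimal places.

By the law of cosines, ED² = DF² + FE² − 2·DF·FE·cos F = 16988, so ED ≈ 130.34.
Area = ½·DF·FE·sin F ≈ 2475.8.
The altitude from E has length 2·area/DF ≈ 125.33.

h_E ≈ 125.33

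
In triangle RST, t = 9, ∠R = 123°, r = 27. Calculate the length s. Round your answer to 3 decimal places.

Law of sines: sin T = t·sin R/r ≈ 0.27956.
Since r ≥ t, only the acute value applies: ∠T ≈ 16.23°.
Then ∠S = 180° − ∠R − ∠T ≈ 40.77°.
Law of sines gives s = r·sin S/sin R ≈ 21.022.

21.022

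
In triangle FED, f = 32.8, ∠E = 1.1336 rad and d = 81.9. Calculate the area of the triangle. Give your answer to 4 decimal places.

area ≈ 1216.8255

Area = ½·d·f·sin E ≈ 1216.8.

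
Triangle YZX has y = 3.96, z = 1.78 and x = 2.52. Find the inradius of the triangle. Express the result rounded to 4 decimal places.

Semiperimeter s = (3.96 + 1.78 + 2.52)/2 = 4.13.
Heron's formula: area = √(4.13·0.17·2.35·1.61) ≈ 1.6298.
Inradius = area/s = 1.6298/4.13 ≈ 0.39464.

0.3946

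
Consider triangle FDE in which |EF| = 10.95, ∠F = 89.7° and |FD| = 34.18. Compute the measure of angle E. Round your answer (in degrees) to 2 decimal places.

By the law of cosines, |DE|² = |EF|² + |FD|² − 2·|EF|·|FD|·cos F = 1284.3, so |DE| ≈ 35.837.
Law of cosines again: cos E = (|DE|² + |EF|² − |FD|²)/(2·|DE|·|EF|) ≈ 0.30056, so ∠E ≈ 72.51°.

72.51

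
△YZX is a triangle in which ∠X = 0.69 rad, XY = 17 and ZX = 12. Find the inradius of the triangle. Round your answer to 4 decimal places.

3.2563

By the law of cosines, YZ² = ZX² + XY² − 2·ZX·XY·cos X = 118.33, so YZ ≈ 10.878.
Area = ½·ZX·XY·sin X ≈ 64.927.
Semiperimeter s = (12+17+10.878)/2 = 19.939.
Inradius = area/s = 64.927/19.939 ≈ 3.2563.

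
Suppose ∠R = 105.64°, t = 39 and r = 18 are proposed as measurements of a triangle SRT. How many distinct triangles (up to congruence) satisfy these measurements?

0

t·sin R = 39·sin(105.64°) ≈ 37.56.
Since ∠R is not acute, a triangle exists only if r > t; here r ≤ t, so there is no triangle.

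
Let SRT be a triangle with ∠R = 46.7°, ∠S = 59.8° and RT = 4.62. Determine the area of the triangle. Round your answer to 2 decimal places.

The third angle is ∠T = 180° − ∠S − ∠R = 73.50°.
Law of sines: TS = RT·sin R/sin S ≈ 3.8903.
Law of sines: SR = RT·sin T/sin S ≈ 5.1254.
Area = ½·RT·TS·sin T ≈ 8.6166.

area ≈ 8.62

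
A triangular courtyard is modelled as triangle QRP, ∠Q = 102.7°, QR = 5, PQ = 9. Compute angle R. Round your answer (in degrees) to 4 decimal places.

∠R ≈ 51.5206°

By the law of cosines, RP² = PQ² + QR² − 2·PQ·QR·cos Q = 125.79, so RP ≈ 11.215.
Law of cosines again: cos R = (QR² + RP² − PQ²)/(2·QR·RP) ≈ 0.62223, so ∠R ≈ 51.52°.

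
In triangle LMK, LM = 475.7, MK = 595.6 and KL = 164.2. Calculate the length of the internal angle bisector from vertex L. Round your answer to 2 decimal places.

102.18

By the law of cosines, cos L = (KL² + LM² − MK²) / (2·KL·LM) ≈ -0.64964, so ∠L ≈ 130.51°.
The bisector from L has length 2·KL·LM·cos(∠L/2)/(KL+LM) ≈ 102.18.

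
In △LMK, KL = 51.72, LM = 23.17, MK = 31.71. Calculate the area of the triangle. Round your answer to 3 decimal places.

area ≈ 234.055

Semiperimeter s = (31.71 + 51.72 + 23.17)/2 = 53.3.
Heron's formula: area = √(53.3·21.59·1.58·30.13) ≈ 234.06.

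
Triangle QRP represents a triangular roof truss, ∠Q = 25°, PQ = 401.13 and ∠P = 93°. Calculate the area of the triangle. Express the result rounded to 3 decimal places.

The third angle is ∠R = 180° − ∠P − ∠Q = 62.00°.
Law of sines: RP = PQ·sin Q/sin R ≈ 192.
Law of sines: QR = PQ·sin P/sin R ≈ 453.69.
Area = ½·PQ·RP·sin P ≈ 38455.

area ≈ 38455.462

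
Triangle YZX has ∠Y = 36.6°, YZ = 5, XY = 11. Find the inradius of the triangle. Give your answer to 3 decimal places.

By the law of cosines, ZX² = XY² + YZ² − 2·XY·YZ·cos Y = 57.69, so ZX ≈ 7.5954.
Area = ½·XY·YZ·sin Y ≈ 16.396.
Semiperimeter s = (7.5954+11+5)/2 = 11.798.
Inradius = area/s = 16.396/11.798 ≈ 1.3898.

r ≈ 1.390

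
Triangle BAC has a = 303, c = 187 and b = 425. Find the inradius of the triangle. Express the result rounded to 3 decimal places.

r ≈ 54.487

Semiperimeter s = (425 + 303 + 187)/2 = 457.5.
Heron's formula: area = √(457.5·32.5·154.5·270.5) ≈ 24928.
Inradius = area/s = 24928/457.5 ≈ 54.487.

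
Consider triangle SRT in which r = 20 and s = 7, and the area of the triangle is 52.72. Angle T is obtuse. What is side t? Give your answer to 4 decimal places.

From area = ½·s·r·sin T, we get sin T = 2·area/(s·r) ≈ 0.75314.
Taking the obtuse solution, ∠T ≈ 131.14°.
Law of cosines then gives t ≈ 25.163.

25.1635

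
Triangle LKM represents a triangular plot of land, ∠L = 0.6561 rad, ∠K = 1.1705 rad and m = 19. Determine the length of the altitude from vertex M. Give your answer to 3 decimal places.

11.033

The third angle is ∠M = π − ∠L − ∠K = 1.3150 rad.
Law of sines: l = m·sin L/sin M ≈ 11.98.
Law of sines: k = m·sin K/sin M ≈ 18.086.
Area = ½·m·l·sin K ≈ 104.82.
The altitude from M has length 2·area/m ≈ 11.033.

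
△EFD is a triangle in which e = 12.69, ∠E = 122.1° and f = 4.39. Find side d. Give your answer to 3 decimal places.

Law of sines: sin F = f·sin E/e ≈ 0.29305.
Since e ≥ f, only the acute value applies: ∠F ≈ 17.04°.
Then ∠D = 180° − ∠E − ∠F ≈ 40.86°.
Law of sines gives d = e·sin D/sin E ≈ 9.8.

9.800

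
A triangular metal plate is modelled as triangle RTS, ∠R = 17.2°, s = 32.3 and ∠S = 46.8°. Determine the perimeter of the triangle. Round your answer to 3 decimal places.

The third angle is ∠T = 180° − ∠S − ∠R = 116.00°.
Law of sines: r = s·sin R/sin S ≈ 13.103.
Law of sines: t = s·sin T/sin S ≈ 39.825.
Semiperimeter p = (13.103+39.825+32.3)/2 = 42.614.
Perimeter = 13.103 + 39.825 + 32.3 = 85.227.

perimeter ≈ 85.227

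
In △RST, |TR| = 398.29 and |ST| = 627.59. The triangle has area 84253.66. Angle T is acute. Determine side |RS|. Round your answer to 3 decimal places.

From area = ½·|ST|·|TR|·sin T, we get sin T = 2·area/(|ST|·|TR|) ≈ 0.67413.
Taking the acute solution, ∠T ≈ 42.39°.
Law of cosines then gives |RS| ≈ 428.08.

428.080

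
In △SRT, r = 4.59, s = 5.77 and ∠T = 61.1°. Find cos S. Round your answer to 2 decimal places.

By the law of cosines, t² = s² + r² − 2·s·r·cos T = 28.762, so t ≈ 5.363.
Law of cosines again: cos S = (r² + t² − s²)/(2·r·t) ≈ 0.33590, so ∠S ≈ 70.37°.

cos S ≈ 0.34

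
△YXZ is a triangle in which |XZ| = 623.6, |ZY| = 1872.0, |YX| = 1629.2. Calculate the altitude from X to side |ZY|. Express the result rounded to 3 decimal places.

h_X ≈ 528.553

Semiperimeter s = (623.6 + 1872 + 1629.2)/2 = 2062.4.
Heron's formula: area = √(2062.4·1438.8·190.4·433.2) ≈ 4.9473e+05.
The altitude from X has length 2·area/|ZY| ≈ 528.55.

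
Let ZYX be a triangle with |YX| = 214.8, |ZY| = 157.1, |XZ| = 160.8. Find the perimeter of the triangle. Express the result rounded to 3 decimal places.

Perimeter = 214.8 + 160.8 + 157.1 = 532.7.

perimeter ≈ 532.700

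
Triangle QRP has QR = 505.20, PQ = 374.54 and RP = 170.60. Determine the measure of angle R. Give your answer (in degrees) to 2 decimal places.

33.31

By the law of cosines, cos R = (QR² + RP² − PQ²) / (2·QR·RP) ≈ 0.83569, so ∠R ≈ 33.31°.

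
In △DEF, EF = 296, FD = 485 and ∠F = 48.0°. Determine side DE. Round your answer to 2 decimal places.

361.55

By the law of cosines, DE² = EF² + FD² − 2·EF·FD·cos F = 1.3072e+05, so DE ≈ 361.55.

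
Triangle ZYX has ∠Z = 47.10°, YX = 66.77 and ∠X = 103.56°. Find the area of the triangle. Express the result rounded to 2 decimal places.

The third angle is ∠Y = 180° − ∠X − ∠Z = 29.34°.
Law of sines: XZ = YX·sin Y/sin Z ≈ 44.662.
Law of sines: ZY = YX·sin X/sin Z ≈ 88.607.
Area = ½·YX·XZ·sin X ≈ 1449.5.

area ≈ 1449.47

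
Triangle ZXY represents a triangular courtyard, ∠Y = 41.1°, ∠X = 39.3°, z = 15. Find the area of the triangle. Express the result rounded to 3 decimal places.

The third angle is ∠Z = 180° − ∠X − ∠Y = 99.60°.
Law of sines: x = z·sin X/sin Z ≈ 9.6357.
Law of sines: y = z·sin Y/sin Z ≈ 10.001.
Area = ½·z·x·sin Y ≈ 47.507.

area ≈ 47.507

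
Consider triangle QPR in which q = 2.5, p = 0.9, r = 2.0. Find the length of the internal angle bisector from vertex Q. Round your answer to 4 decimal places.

By the law of cosines, cos Q = (p² + r² − q²) / (2·p·r) ≈ -0.40000, so ∠Q ≈ 113.58°.
The bisector from Q has length 2·p·r·cos(∠Q/2)/(p+r) ≈ 0.67993.

t_Q ≈ 0.6799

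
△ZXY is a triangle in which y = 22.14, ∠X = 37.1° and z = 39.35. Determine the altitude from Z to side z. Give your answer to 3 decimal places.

h_Z ≈ 13.355

By the law of cosines, x² = y² + z² − 2·y·z·cos X = 648.88, so x ≈ 25.473.
Area = ½·y·z·sin X ≈ 262.76.
The altitude from Z has length 2·area/z ≈ 13.355.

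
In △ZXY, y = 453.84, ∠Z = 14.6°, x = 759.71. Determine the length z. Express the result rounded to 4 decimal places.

340.3283

By the law of cosines, z² = x² + y² − 2·x·y·cos Z = 1.1582e+05, so z ≈ 340.33.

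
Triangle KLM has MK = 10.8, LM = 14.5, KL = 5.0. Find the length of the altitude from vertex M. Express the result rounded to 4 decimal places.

Semiperimeter s = (14.5 + 10.8 + 5)/2 = 15.15.
Heron's formula: area = √(15.15·0.65·4.35·10.15) ≈ 20.852.
The altitude from M has length 2·area/KL ≈ 8.3407.

8.3407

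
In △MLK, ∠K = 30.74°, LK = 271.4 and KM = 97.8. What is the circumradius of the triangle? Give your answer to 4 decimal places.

By the law of cosines, ML² = LK² + KM² − 2·LK·KM·cos K = 37596, so ML ≈ 193.9.
Area = ½·LK·KM·sin K ≈ 6783.6.
Circumradius = ML/(2 sin K) ≈ 189.67.

R ≈ 189.6692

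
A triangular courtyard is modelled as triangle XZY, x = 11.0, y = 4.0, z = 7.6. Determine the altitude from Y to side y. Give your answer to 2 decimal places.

Semiperimeter s = (11 + 7.6 + 4)/2 = 11.3.
Heron's formula: area = √(11.3·0.3·3.7·7.3) ≈ 9.5689.
The altitude from Y has length 2·area/y ≈ 4.7845.

h_Y ≈ 4.78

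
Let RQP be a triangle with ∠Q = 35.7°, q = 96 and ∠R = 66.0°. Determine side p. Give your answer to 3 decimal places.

The third angle is ∠P = 180° − ∠R − ∠Q = 78.30°.
Law of sines: p = q·sin P/sin Q ≈ 161.09.

161.095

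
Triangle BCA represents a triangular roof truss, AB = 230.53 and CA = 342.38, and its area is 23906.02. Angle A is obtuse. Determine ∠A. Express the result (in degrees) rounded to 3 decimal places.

From area = ½·CA·AB·sin A, we get sin A = 2·area/(CA·AB) ≈ 0.60576.
Taking the obtuse solution, ∠A ≈ 142.72°.

∠A ≈ 142.716°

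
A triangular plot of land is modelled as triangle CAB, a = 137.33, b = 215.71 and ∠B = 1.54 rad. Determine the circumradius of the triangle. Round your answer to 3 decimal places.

Law of sines: sin A = a·sin B/b ≈ 0.63634.
Since b ≥ a, only the acute value applies: ∠A ≈ 0.690 rad.
Then ∠C = π − ∠B − ∠A ≈ 0.912 rad.
Law of sines gives c = b·sin C/sin B ≈ 170.63.
Circumradius = b/(2 sin B) ≈ 107.91.

R ≈ 107.906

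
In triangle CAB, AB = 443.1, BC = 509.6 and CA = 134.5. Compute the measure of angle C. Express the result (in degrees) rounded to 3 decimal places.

∠C ≈ 53.549°

By the law of cosines, cos C = (BC² + CA² − AB²) / (2·BC·CA) ≈ 0.59413, so ∠C ≈ 53.55°.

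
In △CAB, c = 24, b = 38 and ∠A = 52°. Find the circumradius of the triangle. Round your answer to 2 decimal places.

By the law of cosines, a² = b² + c² − 2·b·c·cos A = 897.03, so a ≈ 29.951.
Area = ½·b·c·sin A ≈ 359.33.
Circumradius = a/(2 sin A) ≈ 19.004.

R ≈ 19.00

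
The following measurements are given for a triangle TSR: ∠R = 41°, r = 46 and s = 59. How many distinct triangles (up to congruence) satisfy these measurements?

2

s·sin R = 59·sin(41°) ≈ 38.71.
Since s sin R < r < s (38.71 < 46 < 59), two triangles exist.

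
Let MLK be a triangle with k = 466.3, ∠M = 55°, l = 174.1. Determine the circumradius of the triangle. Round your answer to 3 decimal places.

240.013

By the law of cosines, m² = l² + k² − 2·l·k·cos M = 1.5462e+05, so m ≈ 393.21.
Area = ½·l·k·sin M ≈ 33251.
Circumradius = m/(2 sin M) ≈ 240.01.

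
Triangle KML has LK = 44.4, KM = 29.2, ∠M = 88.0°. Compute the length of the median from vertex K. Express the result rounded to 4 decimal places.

m_K ≈ 33.3879

Law of sines: sin L = KM·sin M/LK ≈ 0.65726.
Since LK ≥ KM, only the acute value applies: ∠L ≈ 41.09°.
Then ∠K = 180° − ∠M − ∠L ≈ 50.91°.
Law of sines gives ML = LK·sin K/sin M ≈ 34.482.
Median from K: ½√(2·LK² + 2·KM² − ML²) ≈ 33.388.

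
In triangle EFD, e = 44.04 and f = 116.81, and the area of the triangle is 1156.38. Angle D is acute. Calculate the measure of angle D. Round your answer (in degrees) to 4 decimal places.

∠D ≈ 26.7165°

From area = ½·e·f·sin D, we get sin D = 2·area/(e·f) ≈ 0.44958.
Taking the acute solution, ∠D ≈ 26.72°.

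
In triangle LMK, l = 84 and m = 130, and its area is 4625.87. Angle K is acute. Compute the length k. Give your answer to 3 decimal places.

From area = ½·l·m·sin K, we get sin K = 2·area/(l·m) ≈ 0.84723.
Taking the acute solution, ∠K ≈ 57.91°.
Law of cosines then gives k ≈ 111.15.

111.148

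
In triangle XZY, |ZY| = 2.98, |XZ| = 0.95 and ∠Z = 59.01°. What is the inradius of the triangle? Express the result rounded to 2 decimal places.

By the law of cosines, |YX|² = |XZ|² + |ZY|² − 2·|XZ|·|ZY|·cos Z = 6.8676, so |YX| ≈ 2.6206.
Area = ½·|XZ|·|ZY|·sin Z ≈ 1.2134.
Semiperimeter s = (2.98+2.6206+0.95)/2 = 3.2753.
Inradius = area/s = 1.2134/3.2753 ≈ 0.37048.

0.37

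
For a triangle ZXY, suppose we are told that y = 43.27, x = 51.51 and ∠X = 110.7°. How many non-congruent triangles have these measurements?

y·sin X = 43.27·sin(110.7°) ≈ 40.48.
Since ∠X is not acute, a triangle exists only if x > y; here x > y, so there is exactly one triangle.

1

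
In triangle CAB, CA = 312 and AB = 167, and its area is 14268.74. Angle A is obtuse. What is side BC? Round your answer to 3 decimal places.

460.892

From area = ½·CA·AB·sin A, we get sin A = 2·area/(CA·AB) ≈ 0.54770.
Taking the obtuse solution, ∠A ≈ 146.79°.
Law of cosines then gives BC ≈ 460.89.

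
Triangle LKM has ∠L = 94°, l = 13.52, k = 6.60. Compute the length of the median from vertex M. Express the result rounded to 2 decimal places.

Law of sines: sin K = k·sin L/l ≈ 0.48698.
Since l ≥ k, only the acute value applies: ∠K ≈ 29.14°.
Then ∠M = 180° − ∠L − ∠K ≈ 56.86°.
Law of sines gives m = l·sin M/sin L ≈ 11.348.
Median from M: ½√(2·l² + 2·k² − m²) ≈ 8.9989.

m_M ≈ 9.00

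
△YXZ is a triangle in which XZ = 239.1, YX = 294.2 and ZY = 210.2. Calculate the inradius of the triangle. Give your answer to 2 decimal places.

66.86

Semiperimeter s = (239.1 + 210.2 + 294.2)/2 = 371.75.
Heron's formula: area = √(371.75·132.65·161.55·77.55) ≈ 24856.
Inradius = area/s = 24856/371.75 ≈ 66.861.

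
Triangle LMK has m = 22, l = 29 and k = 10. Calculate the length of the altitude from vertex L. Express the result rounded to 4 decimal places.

Semiperimeter s = (29 + 22 + 10)/2 = 30.5.
Heron's formula: area = √(30.5·1.5·8.5·20.5) ≈ 89.286.
The altitude from L has length 2·area/l ≈ 6.1576.

h_L ≈ 6.1576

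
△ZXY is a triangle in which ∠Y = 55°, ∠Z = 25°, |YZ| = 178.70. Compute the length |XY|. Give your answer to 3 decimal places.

76.687

The third angle is ∠X = 180° − ∠Y − ∠Z = 100.00°.
Law of sines: |XY| = |YZ|·sin Z/sin X ≈ 76.687.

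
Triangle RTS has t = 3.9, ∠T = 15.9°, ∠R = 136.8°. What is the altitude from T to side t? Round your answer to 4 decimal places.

h_T ≈ 4.4695

The third angle is ∠S = 180° − ∠R − ∠T = 27.30°.
Law of sines: r = t·sin R/sin T ≈ 9.745.
Law of sines: s = t·sin S/sin T ≈ 6.5292.
Area = ½·t·r·sin S ≈ 8.7156.
The altitude from T has length 2·area/t ≈ 4.4695.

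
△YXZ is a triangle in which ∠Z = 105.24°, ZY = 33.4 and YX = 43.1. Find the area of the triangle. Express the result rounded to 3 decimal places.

area ≈ 319.690

Law of sines: sin X = ZY·sin Z/YX ≈ 0.74769.
Since YX ≥ ZY, only the acute value applies: ∠X ≈ 48.39°.
Then ∠Y = 180° − ∠Z − ∠X ≈ 26.37°.
Law of sines gives XZ = YX·sin Y/sin Z ≈ 19.841.
Area = ½·YX·ZY·sin Y ≈ 319.69.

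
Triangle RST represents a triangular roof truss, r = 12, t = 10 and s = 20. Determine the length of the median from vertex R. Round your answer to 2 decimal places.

Median from R: ½√(2·s² + 2·t² − r²) ≈ 14.629.

m_R ≈ 14.63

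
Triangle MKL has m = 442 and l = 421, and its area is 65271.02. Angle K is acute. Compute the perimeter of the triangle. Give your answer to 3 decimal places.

1190.698

From area = ½·l·m·sin K, we get sin K = 2·area/(l·m) ≈ 0.70153.
Taking the acute solution, ∠K ≈ 44.55°.
Law of cosines then gives k ≈ 327.7.
Perimeter = 442 + 327.7 + 421 = 1190.7.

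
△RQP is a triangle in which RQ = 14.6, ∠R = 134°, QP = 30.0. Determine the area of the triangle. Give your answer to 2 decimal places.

Law of sines: sin P = RQ·sin R/QP ≈ 0.35008.
Since QP ≥ RQ, only the acute value applies: ∠P ≈ 20.49°.
Then ∠Q = 180° − ∠R − ∠P ≈ 25.51°.
Law of sines gives PR = QP·sin Q/sin R ≈ 17.96.
Area = ½·QP·RQ·sin Q ≈ 94.309.

94.31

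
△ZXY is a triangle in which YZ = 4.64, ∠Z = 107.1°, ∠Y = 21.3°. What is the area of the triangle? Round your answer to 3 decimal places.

The third angle is ∠X = 180° − ∠Y − ∠Z = 51.60°.
Law of sines: XY = YZ·sin Z/sin X ≈ 5.6589.
Law of sines: ZX = YZ·sin Y/sin X ≈ 2.1507.
Area = ½·YZ·XY·sin Y ≈ 4.769.

area ≈ 4.769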